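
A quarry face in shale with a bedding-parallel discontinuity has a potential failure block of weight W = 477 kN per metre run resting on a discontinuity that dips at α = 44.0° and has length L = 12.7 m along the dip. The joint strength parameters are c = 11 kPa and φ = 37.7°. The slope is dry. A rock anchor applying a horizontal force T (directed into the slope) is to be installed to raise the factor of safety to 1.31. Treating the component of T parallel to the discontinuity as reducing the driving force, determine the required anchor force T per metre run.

Resolving forces along and normal to the sliding plane, with the horizontal anchor force T adding T·sinα to the effective normal force and T·cosα acting up the plane against the driving force:
FS = [cL + (W cosα + T sinα) tanφ] / [W sinα − T cosα]
Without the anchor: N' = 343.1 kN/m, driving T_d = 331.4 kN/m, resisting R = 11·12.7 + 343.1·tan37.7° = 404.9 kN/m, FS = 1.22.
Setting FS = 1.31 and solving for T:
1.31·(331.4 − T cos44.0°) = 404.9 + T sin44.0°·tan37.7°
T·(sin44.0°·tan37.7° + 1.31·cos44.0°) = 1.31·331.4 − 404.9
T·(0.6947·0.7729 + 1.31·0.7193) = 434.1 − 404.9 = 29.2
T·1.4792 = 29.2
T = 19.7 kN/m

T = 20 kN/m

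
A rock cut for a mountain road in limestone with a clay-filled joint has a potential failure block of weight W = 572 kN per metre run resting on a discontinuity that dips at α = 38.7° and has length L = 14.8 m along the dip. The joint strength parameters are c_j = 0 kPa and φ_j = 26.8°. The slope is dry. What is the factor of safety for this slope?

Resolving the block weight along and normal to the plane and applying the Mohr–Coulomb strength on the joint:
N' = W cosα = 572·cos38.7° = 446.4 kN/m
Driving force T = W sinα = 572·sin38.7° = 357.6 kN/m
Resisting force R = c_j·L + N'·tanφ_j = 0·14.8 + 446.4·tan26.8° = 0.0 + 225.5 = 225.5 kN/m
FS = R / T = 225.5 / 357.6 = 0.631

FS = 0.63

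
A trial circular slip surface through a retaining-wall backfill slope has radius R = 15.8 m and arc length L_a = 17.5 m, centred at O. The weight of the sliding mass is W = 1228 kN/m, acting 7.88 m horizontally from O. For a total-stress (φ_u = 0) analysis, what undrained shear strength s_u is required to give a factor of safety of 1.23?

FS = s_u·L_a·R / (W·d), so s_u = FS·W·d / (L_a·R).
s_u = 1.23·1228·7.88 / (17.50·15.8) = 11902.3 / 276.50 = 43.05 kPa

s_u = 43.0 kPa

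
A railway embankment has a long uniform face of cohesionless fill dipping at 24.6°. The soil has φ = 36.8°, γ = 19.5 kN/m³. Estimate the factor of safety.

For a dry cohesionless infinite slope the factor of safety is FS = tanφ / tanβ.
FS = tan36.8° / tan24.6° = 0.7481 / 0.4578 = 1.634

FS = 1.63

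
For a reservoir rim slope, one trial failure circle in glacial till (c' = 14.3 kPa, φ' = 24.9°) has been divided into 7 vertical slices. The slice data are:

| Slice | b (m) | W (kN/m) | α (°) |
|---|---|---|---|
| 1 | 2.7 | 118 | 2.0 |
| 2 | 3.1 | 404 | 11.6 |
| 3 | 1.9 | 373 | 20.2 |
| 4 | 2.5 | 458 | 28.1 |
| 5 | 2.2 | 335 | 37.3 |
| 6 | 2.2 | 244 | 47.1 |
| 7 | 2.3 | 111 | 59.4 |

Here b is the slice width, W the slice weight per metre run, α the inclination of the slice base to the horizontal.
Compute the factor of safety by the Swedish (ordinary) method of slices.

FS = 1.23

Ordinary method of slices: FS = Σ[c'·Δl_i + (W_i cosα_i)·tanφ'] / Σ W_i sinα_i, with Δl_i = b_i / cosα_i.
Slice 1: Δl = 2.7/cos2.0° = 2.702 m; N'_1 = 118·cos2.0° = 117.9; c'Δl = 38.63; W sinα = 4.1
Slice 2: Δl = 3.1/cos11.6° = 3.165 m; N'_2 = 404·cos11.6° = 395.7; c'Δl = 45.25; W sinα = 81.2
Slice 3: Δl = 1.9/cos20.2° = 2.025 m; N'_3 = 373·cos20.2° = 350.1; c'Δl = 28.95; W sinα = 128.8
Slice 4: Δl = 2.5/cos28.1° = 2.834 m; N'_4 = 458·cos28.1° = 404.0; c'Δl = 40.53; W sinα = 215.7
Slice 5: Δl = 2.2/cos37.3° = 2.766 m; N'_5 = 335·cos37.3° = 266.5; c'Δl = 39.55; W sinα = 203.0
Slice 6: Δl = 2.2/cos47.1° = 3.232 m; N'_6 = 244·cos47.1° = 166.1; c'Δl = 46.22; W sinα = 178.7
Slice 7: Δl = 2.3/cos59.4° = 4.518 m; N'_7 = 111·cos59.4° = 56.5; c'Δl = 64.61; W sinα = 95.5
Σc'Δl = 303.7 kN/m; ΣN' = 1756.8 kN/m; ΣW sinα = 907.2 kN/m
Resisting = 303.7 + 1756.8·tan24.9° = 303.7 + 815.5 = 1119.2 kN/m
FS = 1119.2 / 907.2 = 1.234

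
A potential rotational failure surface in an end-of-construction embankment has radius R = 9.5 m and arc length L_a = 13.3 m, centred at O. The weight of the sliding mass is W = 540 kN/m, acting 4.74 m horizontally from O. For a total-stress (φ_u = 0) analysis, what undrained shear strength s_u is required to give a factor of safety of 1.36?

FS = s_u·L_a·R / (W·d), so s_u = FS·W·d / (L_a·R).
s_u = 1.36·540·4.74 / (13.30·9.5) = 3481.1 / 126.35 = 27.55 kPa

s_u = 27.6 kPa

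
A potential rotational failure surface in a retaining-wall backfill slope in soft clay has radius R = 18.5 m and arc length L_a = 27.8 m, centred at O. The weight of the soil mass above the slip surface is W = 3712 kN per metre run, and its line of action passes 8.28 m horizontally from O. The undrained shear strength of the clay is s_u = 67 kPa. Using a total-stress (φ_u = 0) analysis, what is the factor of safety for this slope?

FS = 1.12

Taking moments about the centre O, the resisting moment is provided by the undrained shear strength acting along the arc:
M_R = s_u·L_a·R = 67·27.80·18.5 = 34458.1 kN·m/m
M_D = W·d = 3712·8.28 = 30735.4 kN·m/m
FS = M_R / M_D = 34458.1 / 30735.4 = 1.121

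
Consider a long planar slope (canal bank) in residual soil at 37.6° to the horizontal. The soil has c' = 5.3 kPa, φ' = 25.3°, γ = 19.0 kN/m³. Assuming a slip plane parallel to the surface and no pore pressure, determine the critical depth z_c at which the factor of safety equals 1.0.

z_c = 1.49 m

Setting FS = 1.00 in FS = [c' + γz cos²β tanφ'] / [γz sinβ cosβ] and solving for z:
z = c' / [γ cosβ (FS·sinβ − cosβ·tanφ')]
  = 5.3 / [19.0·cos37.6°·(1.00·sin37.6° − cos37.6°·tan25.3°)]
  = 5.3 / [19.0·0.7923·(1.00·0.6101 − 0.7923·0.4727)]
  = 5.3 / 3.5471 = 1.494 m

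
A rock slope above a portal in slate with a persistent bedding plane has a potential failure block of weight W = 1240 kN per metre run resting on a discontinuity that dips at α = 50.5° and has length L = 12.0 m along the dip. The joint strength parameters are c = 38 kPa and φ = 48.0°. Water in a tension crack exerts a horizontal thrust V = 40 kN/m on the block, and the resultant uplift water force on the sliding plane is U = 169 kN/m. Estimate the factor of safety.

FS = 1.13

Resolving the block weight along and normal to the plane and applying the Mohr–Coulomb strength on the joint:
N' = W cosα − U − V sinα = 1240·cos50.5° − 169 − 40·sin50.5° = 588.9 kN/m
Driving force T = W sinα + V cosα = 1240·sin50.5° + 40·cos50.5° = 982.3 kN/m
Resisting force R = c·L + N'·tanφ = 38·12.0 + 588.9·tan48.0° = 456.0 + 654.0 = 1110.0 kN/m
FS = R / T = 1110.0 / 982.3 = 1.130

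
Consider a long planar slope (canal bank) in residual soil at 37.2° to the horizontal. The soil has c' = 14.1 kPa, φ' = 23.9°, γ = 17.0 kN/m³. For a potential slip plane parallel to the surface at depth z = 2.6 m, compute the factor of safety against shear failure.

FS = 1.25

For an infinite slope with a slip plane parallel to the surface (no pore pressure): FS = [c' + γz cos²β tanφ'] / [γz sinβ cosβ].
γz = 17.0·2.6 = 44.20 kN/m²
Numerator = 14.1 + 44.20·cos²37.2°·tan23.9° = 14.1 + 44.20·0.6345·0.4431 = 26.527 kPa
Denominator = 44.20·sin37.2°·cos37.2° = 44.20·0.6046·0.7965 = 21.286 kPa
FS = 26.527 / 21.286 = 1.246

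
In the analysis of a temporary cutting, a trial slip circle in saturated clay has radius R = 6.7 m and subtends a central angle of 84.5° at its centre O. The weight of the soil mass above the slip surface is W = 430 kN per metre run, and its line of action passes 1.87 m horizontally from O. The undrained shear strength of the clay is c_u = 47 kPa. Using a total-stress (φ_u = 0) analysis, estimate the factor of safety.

Taking moments about the centre O, the resisting moment is provided by the undrained shear strength acting along the arc:
Arc length L_a = R·θ = 6.7·(84.5°·π/180) = 6.7·1.4748 = 9.88 m
M_R = c_u·L_a·R = 47·9.88·6.7 = 3111.6 kN·m/m
M_D = W·d = 430·1.87 = 804.1 kN·m/m
FS = M_R / M_D = 3111.6 / 804.1 = 3.870

FS = 3.87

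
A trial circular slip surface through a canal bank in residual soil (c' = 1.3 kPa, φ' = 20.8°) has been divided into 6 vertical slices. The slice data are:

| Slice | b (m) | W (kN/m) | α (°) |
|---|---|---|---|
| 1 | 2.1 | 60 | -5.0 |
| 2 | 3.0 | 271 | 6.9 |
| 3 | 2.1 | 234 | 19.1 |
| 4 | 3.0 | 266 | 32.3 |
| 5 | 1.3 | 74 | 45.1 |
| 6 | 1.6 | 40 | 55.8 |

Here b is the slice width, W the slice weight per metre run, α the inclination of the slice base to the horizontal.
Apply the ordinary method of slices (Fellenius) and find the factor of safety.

FS = 1.03

Ordinary method of slices: FS = Σ[c'·Δl_i + (W_i cosα_i)·tanφ'] / Σ W_i sinα_i, with Δl_i = b_i / cosα_i.
Slice 1: Δl = 2.1/cos(-5.0°) = 2.108 m; N'_1 = 60·cos(-5.0°) = 59.8; c'Δl = 2.74; W sinα = -5.2
Slice 2: Δl = 3.0/cos6.9° = 3.022 m; N'_2 = 271·cos6.9° = 269.0; c'Δl = 3.93; W sinα = 32.6
Slice 3: Δl = 2.1/cos19.1° = 2.222 m; N'_3 = 234·cos19.1° = 221.1; c'Δl = 2.89; W sinα = 76.6
Slice 4: Δl = 3.0/cos32.3° = 3.549 m; N'_4 = 266·cos32.3° = 224.8; c'Δl = 4.61; W sinα = 142.1
Slice 5: Δl = 1.3/cos45.1° = 1.842 m; N'_5 = 74·cos45.1° = 52.2; c'Δl = 2.39; W sinα = 52.4
Slice 6: Δl = 1.6/cos55.8° = 2.847 m; N'_6 = 40·cos55.8° = 22.5; c'Δl = 3.70; W sinα = 33.1
Σc'Δl = 20.3 kN/m; ΣN' = 849.5 kN/m; ΣW sinα = 331.5 kN/m
Resisting = 20.3 + 849.5·tan20.8° = 20.3 + 322.7 = 343.0 kN/m
FS = 343.0 / 331.5 = 1.034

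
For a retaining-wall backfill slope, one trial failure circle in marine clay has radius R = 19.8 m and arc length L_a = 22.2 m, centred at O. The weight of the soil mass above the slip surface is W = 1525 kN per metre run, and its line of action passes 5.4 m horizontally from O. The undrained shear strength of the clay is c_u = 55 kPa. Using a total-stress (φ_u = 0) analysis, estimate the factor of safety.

FS = 2.94

Taking moments about the centre O, the resisting moment is provided by the undrained shear strength acting along the arc:
M_R = c_u·L_a·R = 55·22.20·19.8 = 24175.8 kN·m/m
M_D = W·d = 1525·5.4 = 8235.0 kN·m/m
FS = M_R / M_D = 24175.8 / 8235.0 = 2.936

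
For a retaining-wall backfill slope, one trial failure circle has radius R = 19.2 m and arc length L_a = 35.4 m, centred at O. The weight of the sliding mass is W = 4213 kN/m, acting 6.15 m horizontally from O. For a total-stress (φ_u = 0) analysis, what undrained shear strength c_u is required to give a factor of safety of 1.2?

c_u = 45.7 kPa

FS = c_u·L_a·R / (W·d), so c_u = FS·W·d / (L_a·R).
c_u = 1.2·4213·6.15 / (35.40·19.2) = 31091.9 / 679.68 = 45.74 kPa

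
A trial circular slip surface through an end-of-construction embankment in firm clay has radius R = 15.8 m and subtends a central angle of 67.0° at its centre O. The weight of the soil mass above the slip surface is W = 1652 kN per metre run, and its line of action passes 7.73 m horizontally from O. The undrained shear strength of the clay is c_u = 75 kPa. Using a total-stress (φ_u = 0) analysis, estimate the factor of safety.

FS = 1.71

Taking moments about the centre O, the resisting moment is provided by the undrained shear strength acting along the arc:
Arc length L_a = R·θ = 15.8·(67.0°·π/180) = 15.8·1.1694 = 18.48 m
M_R = c_u·L_a·R = 75·18.48·15.8 = 21894.1 kN·m/m
M_D = W·d = 1652·7.73 = 12770.0 kN·m/m
FS = M_R / M_D = 21894.1 / 12770.0 = 1.715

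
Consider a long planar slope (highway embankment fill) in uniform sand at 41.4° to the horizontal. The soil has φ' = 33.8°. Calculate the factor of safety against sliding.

FS = 0.76

For a dry cohesionless infinite slope the factor of safety is FS = tanφ' / tanβ.
FS = tan33.8° / tan41.4° = 0.6694 / 0.8816 = 0.759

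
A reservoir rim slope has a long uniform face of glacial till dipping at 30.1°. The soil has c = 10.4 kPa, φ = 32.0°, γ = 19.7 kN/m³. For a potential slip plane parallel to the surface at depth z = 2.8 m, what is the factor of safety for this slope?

For an infinite slope with a slip plane parallel to the surface (no pore pressure): FS = [c + γz cos²β tanφ] / [γz sinβ cosβ].
γz = 19.7·2.8 = 55.16 kN/m²
Numerator = 10.4 + 55.16·cos²30.1°·tan32.0° = 10.4 + 55.16·0.7485·0.6249 = 36.199 kPa
Denominator = 55.16·sin30.1°·cos30.1° = 55.16·0.5015·0.8652 = 23.933 kPa
FS = 36.199 / 23.933 = 1.513

FS = 1.51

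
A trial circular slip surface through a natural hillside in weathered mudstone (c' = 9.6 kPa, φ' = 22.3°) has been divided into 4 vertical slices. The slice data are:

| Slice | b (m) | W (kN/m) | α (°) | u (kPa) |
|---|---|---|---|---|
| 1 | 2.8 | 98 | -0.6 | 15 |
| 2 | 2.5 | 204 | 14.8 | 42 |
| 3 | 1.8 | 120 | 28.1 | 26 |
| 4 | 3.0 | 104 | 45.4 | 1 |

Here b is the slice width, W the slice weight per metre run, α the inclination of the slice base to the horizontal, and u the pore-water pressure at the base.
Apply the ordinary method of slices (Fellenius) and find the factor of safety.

Ordinary method of slices: FS = Σ[c'·Δl_i + (W_i cosα_i − u_i·Δl_i)·tanφ'] / Σ W_i sinα_i, with Δl_i = b_i / cosα_i.
Slice 1: Δl = 2.8/cos(-0.6°) = 2.800 m; N'_1 = 98·cos(-0.6°) − 15·2.800 = 56.0; c'Δl = 26.88; W sinα = -1.0
Slice 2: Δl = 2.5/cos14.8° = 2.586 m; N'_2 = 204·cos14.8° − 42·2.586 = 88.6; c'Δl = 24.82; W sinα = 52.1
Slice 3: Δl = 1.8/cos28.1° = 2.041 m; N'_3 = 120·cos28.1° − 26·2.041 = 52.8; c'Δl = 19.59; W sinα = 56.5
Slice 4: Δl = 3.0/cos45.4° = 4.273 m; N'_4 = 104·cos45.4° − 1·4.273 = 68.8; c'Δl = 41.02; W sinα = 74.1
Σc'Δl = 112.3 kN/m; ΣN' = 266.2 kN/m; ΣW sinα = 181.7 kN/m
Resisting = 112.3 + 266.2·tan22.3° = 112.3 + 109.2 = 221.5 kN/m
FS = 221.5 / 181.7 = 1.219

FS = 1.22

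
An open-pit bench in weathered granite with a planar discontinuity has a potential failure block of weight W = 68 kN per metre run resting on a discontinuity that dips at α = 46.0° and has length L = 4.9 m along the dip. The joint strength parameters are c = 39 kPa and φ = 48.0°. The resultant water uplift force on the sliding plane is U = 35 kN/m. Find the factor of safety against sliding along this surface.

Resolving the block weight along and normal to the plane and applying the Mohr–Coulomb strength on the joint:
N' = W cosα − U = 68·cos46.0° − 35 = 12.2 kN/m
Driving force T = W sinα = 68·sin46.0° = 48.9 kN/m
Resisting force R = c·L + N'·tanφ = 39·4.9 + 12.2·tan48.0° = 191.1 + 13.6 = 204.7 kN/m
FS = R / T = 204.7 / 48.9 = 4.185

FS = 4.18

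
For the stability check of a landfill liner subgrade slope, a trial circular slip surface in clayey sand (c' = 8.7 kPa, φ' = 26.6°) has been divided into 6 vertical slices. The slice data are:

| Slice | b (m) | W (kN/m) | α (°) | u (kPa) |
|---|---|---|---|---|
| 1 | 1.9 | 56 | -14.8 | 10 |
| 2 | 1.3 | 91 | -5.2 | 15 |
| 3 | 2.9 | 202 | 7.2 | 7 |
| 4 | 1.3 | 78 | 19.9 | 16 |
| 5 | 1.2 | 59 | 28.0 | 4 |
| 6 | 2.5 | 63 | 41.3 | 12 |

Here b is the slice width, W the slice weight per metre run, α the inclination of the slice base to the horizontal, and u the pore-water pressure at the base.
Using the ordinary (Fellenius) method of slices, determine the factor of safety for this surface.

Ordinary method of slices: FS = Σ[c'·Δl_i + (W_i cosα_i − u_i·Δl_i)·tanφ'] / Σ W_i sinα_i, with Δl_i = b_i / cosα_i.
Slice 1: Δl = 1.9/cos(-14.8°) = 1.965 m; N'_1 = 56·cos(-14.8°) − 10·1.965 = 34.5; c'Δl = 17.10; W sinα = -14.3
Slice 2: Δl = 1.3/cos(-5.2°) = 1.305 m; N'_2 = 91·cos(-5.2°) − 15·1.305 = 71.0; c'Δl = 11.36; W sinα = -8.2
Slice 3: Δl = 2.9/cos7.2° = 2.923 m; N'_3 = 202·cos7.2° − 7·2.923 = 179.9; c'Δl = 25.43; W sinα = 25.3
Slice 4: Δl = 1.3/cos19.9° = 1.383 m; N'_4 = 78·cos19.9° − 16·1.383 = 51.2; c'Δl = 12.03; W sinα = 26.5
Slice 5: Δl = 1.2/cos28.0° = 1.359 m; N'_5 = 59·cos28.0° − 4·1.359 = 46.7; c'Δl = 11.82; W sinα = 27.7
Slice 6: Δl = 2.5/cos41.3° = 3.328 m; N'_6 = 63·cos41.3° − 12·3.328 = 7.4; c'Δl = 28.95; W sinα = 41.6
Σc'Δl = 106.7 kN/m; ΣN' = 390.8 kN/m; ΣW sinα = 98.6 kN/m
Resisting = 106.7 + 390.8·tan26.6° = 106.7 + 195.7 = 302.4 kN/m
FS = 302.4 / 98.6 = 3.067

FS = 3.07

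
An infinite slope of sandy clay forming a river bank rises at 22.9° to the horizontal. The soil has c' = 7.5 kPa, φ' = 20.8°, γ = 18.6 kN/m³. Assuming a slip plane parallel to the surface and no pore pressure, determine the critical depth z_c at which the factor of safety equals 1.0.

z_c = 11.17 m

Setting FS = 1.00 in FS = [c' + γz cos²β tanφ'] / [γz sinβ cosβ] and solving for z:
z = c' / [γ cosβ (FS·sinβ − cosβ·tanφ')]
  = 7.5 / [18.6·cos22.9°·(1.00·sin22.9° − cos22.9°·tan20.8°)]
  = 7.5 / [18.6·0.9212·(1.00·0.3891 − 0.9212·0.3799)]
  = 7.5 / 0.6716 = 11.167 m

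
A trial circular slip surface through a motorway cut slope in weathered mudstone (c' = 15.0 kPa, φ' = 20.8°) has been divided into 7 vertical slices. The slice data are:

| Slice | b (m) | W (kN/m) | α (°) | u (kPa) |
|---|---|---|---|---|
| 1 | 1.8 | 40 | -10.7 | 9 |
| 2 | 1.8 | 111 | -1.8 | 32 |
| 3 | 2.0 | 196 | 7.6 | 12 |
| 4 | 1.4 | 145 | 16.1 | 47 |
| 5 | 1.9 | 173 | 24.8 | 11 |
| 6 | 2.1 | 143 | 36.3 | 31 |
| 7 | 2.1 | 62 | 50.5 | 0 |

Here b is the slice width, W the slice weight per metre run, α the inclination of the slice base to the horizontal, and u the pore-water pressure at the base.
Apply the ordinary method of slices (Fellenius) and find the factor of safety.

Ordinary method of slices: FS = Σ[c'·Δl_i + (W_i cosα_i − u_i·Δl_i)·tanφ'] / Σ W_i sinα_i, with Δl_i = b_i / cosα_i.
Slice 1: Δl = 1.8/cos(-10.7°) = 1.832 m; N'_1 = 40·cos(-10.7°) − 9·1.832 = 22.8; c'Δl = 27.48; W sinα = -7.4
Slice 2: Δl = 1.8/cos(-1.8°) = 1.801 m; N'_2 = 111·cos(-1.8°) − 32·1.801 = 53.3; c'Δl = 27.01; W sinα = -3.5
Slice 3: Δl = 2.0/cos7.6° = 2.018 m; N'_3 = 196·cos7.6° − 12·2.018 = 170.1; c'Δl = 30.27; W sinα = 25.9
Slice 4: Δl = 1.4/cos16.1° = 1.457 m; N'_4 = 145·cos16.1° − 47·1.457 = 70.8; c'Δl = 21.86; W sinα = 40.2
Slice 5: Δl = 1.9/cos24.8° = 2.093 m; N'_5 = 173·cos24.8° − 11·2.093 = 134.0; c'Δl = 31.40; W sinα = 72.6
Slice 6: Δl = 2.1/cos36.3° = 2.606 m; N'_6 = 143·cos36.3° − 31·2.606 = 34.5; c'Δl = 39.09; W sinα = 84.7
Slice 7: Δl = 2.1/cos50.5° = 3.301 m; N'_7 = 62·cos50.5° − 0·3.301 = 39.4; c'Δl = 49.52; W sinα = 47.8
Σc'Δl = 226.6 kN/m; ΣN' = 525.0 kN/m; ΣW sinα = 260.3 kN/m
Resisting = 226.6 + 525.0·tan20.8° = 226.6 + 199.4 = 426.0 kN/m
FS = 426.0 / 260.3 = 1.637

FS = 1.64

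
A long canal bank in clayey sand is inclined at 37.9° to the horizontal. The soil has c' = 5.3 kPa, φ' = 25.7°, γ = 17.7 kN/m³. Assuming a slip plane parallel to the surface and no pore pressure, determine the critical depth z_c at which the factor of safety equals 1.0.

z_c = 1.62 m

Setting FS = 1.00 in FS = [c' + γz cos²β tanφ'] / [γz sinβ cosβ] and solving for z:
z = c' / [γ cosβ (FS·sinβ − cosβ·tanφ')]
  = 5.3 / [17.7·cos37.9°·(1.00·sin37.9° − cos37.9°·tan25.7°)]
  = 5.3 / [17.7·0.7891·(1.00·0.6143 − 0.7891·0.4813)]
  = 5.3 / 3.2756 = 1.618 m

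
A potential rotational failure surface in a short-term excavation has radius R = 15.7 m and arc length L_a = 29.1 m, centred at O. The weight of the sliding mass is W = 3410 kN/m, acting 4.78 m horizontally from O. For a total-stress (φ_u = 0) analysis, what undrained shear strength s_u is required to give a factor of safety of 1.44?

FS = s_u·L_a·R / (W·d), so s_u = FS·W·d / (L_a·R).
s_u = 1.44·3410·4.78 / (29.10·15.7) = 23471.7 / 456.87 = 51.38 kPa

s_u = 51.4 kPa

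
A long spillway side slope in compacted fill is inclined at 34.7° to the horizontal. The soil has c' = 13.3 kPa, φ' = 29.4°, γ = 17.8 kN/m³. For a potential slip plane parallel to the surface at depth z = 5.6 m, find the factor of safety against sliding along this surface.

For an infinite slope with a slip plane parallel to the surface (no pore pressure): FS = [c' + γz cos²β tanφ'] / [γz sinβ cosβ].
γz = 17.8·5.6 = 99.68 kN/m²
Numerator = 13.3 + 99.68·cos²34.7°·tan29.4° = 13.3 + 99.68·0.6759·0.5635 = 51.264 kPa
Denominator = 99.68·sin34.7°·cos34.7° = 99.68·0.5693·0.8221 = 46.653 kPa
FS = 51.264 / 46.653 = 1.099

FS = 1.10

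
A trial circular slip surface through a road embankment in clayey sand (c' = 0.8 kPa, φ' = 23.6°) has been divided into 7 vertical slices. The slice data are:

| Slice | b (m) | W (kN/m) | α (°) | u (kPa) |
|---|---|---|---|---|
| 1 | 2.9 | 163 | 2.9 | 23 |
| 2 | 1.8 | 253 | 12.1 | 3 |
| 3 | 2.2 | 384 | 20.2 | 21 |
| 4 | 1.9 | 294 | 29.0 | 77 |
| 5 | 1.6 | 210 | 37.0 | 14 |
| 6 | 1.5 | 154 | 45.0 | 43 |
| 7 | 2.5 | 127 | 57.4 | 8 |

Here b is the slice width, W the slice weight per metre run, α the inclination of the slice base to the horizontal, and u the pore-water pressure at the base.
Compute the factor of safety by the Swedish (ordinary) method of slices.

Ordinary method of slices: FS = Σ[c'·Δl_i + (W_i cosα_i − u_i·Δl_i)·tanφ'] / Σ W_i sinα_i, with Δl_i = b_i / cosα_i.
Slice 1: Δl = 2.9/cos2.9° = 2.904 m; N'_1 = 163·cos2.9° − 23·2.904 = 96.0; c'Δl = 2.32; W sinα = 8.2
Slice 2: Δl = 1.8/cos12.1° = 1.841 m; N'_2 = 253·cos12.1° − 3·1.841 = 241.9; c'Δl = 1.47; W sinα = 53.0
Slice 3: Δl = 2.2/cos20.2° = 2.344 m; N'_3 = 384·cos20.2° − 21·2.344 = 311.2; c'Δl = 1.88; W sinα = 132.6
Slice 4: Δl = 1.9/cos29.0° = 2.172 m; N'_4 = 294·cos29.0° − 77·2.172 = 89.9; c'Δl = 1.74; W sinα = 142.5
Slice 5: Δl = 1.6/cos37.0° = 2.003 m; N'_5 = 210·cos37.0° − 14·2.003 = 139.7; c'Δl = 1.60; W sinα = 126.4
Slice 6: Δl = 1.5/cos45.0° = 2.121 m; N'_6 = 154·cos45.0° − 43·2.121 = 17.7; c'Δl = 1.70; W sinα = 108.9
Slice 7: Δl = 2.5/cos57.4° = 4.640 m; N'_7 = 127·cos57.4° − 8·4.640 = 31.3; c'Δl = 3.71; W sinα = 107.0
Σc'Δl = 14.4 kN/m; ΣN' = 927.5 kN/m; ΣW sinα = 678.7 kN/m
Resisting = 14.4 + 927.5·tan23.6° = 14.4 + 405.2 = 419.6 kN/m
FS = 419.6 / 678.7 = 0.618

FS = 0.62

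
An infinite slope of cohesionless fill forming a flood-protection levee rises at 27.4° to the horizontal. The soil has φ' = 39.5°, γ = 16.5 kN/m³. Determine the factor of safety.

For a dry cohesionless infinite slope the factor of safety is FS = tanφ' / tanβ.
FS = tan39.5° / tan27.4° = 0.8243 / 0.5184 = 1.590

FS = 1.59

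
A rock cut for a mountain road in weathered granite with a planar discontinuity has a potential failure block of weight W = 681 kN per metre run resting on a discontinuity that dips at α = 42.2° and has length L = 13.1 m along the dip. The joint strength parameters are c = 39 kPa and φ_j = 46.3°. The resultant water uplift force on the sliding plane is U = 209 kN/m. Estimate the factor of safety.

Resolving the block weight along and normal to the plane and applying the Mohr–Coulomb strength on the joint:
N' = W cosα − U = 681·cos42.2° − 209 = 295.5 kN/m
Driving force T = W sinα = 681·sin42.2° = 457.4 kN/m
Resisting force R = c·L + N'·tanφ_j = 39·13.1 + 295.5·tan46.3° = 510.9 + 309.2 = 820.1 kN/m
FS = R / T = 820.1 / 457.4 = 1.793

FS = 1.79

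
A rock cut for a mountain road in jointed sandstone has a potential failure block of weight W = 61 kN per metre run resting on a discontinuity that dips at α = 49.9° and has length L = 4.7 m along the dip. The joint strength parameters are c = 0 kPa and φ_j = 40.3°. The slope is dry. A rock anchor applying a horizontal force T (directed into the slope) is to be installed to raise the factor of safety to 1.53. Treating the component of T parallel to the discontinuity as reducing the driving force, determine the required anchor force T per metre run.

T = 23 kN/m

Resolving forces along and normal to the sliding plane, with the horizontal anchor force T adding T·sinα to the effective normal force and T·cosα acting up the plane against the driving force:
FS = [cL + (W cosα + T sinα) tanφ_j] / [W sinα − T cosα]
Without the anchor: N' = 39.3 kN/m, driving T_d = 46.7 kN/m, resisting R = 0·4.7 + 39.3·tan40.3° = 33.3 kN/m, FS = 0.71.
Setting FS = 1.53 and solving for T:
1.53·(46.7 − T cos49.9°) = 33.3 + T sin49.9°·tan40.3°
T·(sin49.9°·tan40.3° + 1.53·cos49.9°) = 1.53·46.7 − 33.3
T·(0.7649·0.8481 + 1.53·0.6441) = 71.4 − 33.3 = 38.1
T·1.6342 = 38.1
T = 23.3 kN/m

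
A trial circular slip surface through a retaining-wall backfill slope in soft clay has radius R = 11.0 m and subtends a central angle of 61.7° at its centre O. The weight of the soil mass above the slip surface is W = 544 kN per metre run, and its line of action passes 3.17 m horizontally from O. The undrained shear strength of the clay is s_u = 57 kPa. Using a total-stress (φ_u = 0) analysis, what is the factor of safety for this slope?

FS = 4.31

Taking moments about the centre O, the resisting moment is provided by the undrained shear strength acting along the arc:
Arc length L_a = R·θ = 11.0·(61.7°·π/180) = 11.0·1.0769 = 11.85 m
M_R = s_u·L_a·R = 57·11.85·11.0 = 7427.2 kN·m/m
M_D = W·d = 544·3.17 = 1724.5 kN·m/m
FS = M_R / M_D = 7427.2 / 1724.5 = 4.307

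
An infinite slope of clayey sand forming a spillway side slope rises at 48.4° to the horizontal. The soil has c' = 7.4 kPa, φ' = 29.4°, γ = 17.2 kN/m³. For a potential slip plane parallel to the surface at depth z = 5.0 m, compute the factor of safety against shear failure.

FS = 0.67

For an infinite slope with a slip plane parallel to the surface (no pore pressure): FS = [c' + γz cos²β tanφ'] / [γz sinβ cosβ].
γz = 17.2·5.0 = 86.00 kN/m²
Numerator = 7.4 + 86.00·cos²48.4°·tan29.4° = 7.4 + 86.00·0.4408·0.5635 = 28.760 kPa
Denominator = 86.00·sin48.4°·cos48.4° = 86.00·0.7478·0.6639 = 42.698 kPa
FS = 28.760 / 42.698 = 0.674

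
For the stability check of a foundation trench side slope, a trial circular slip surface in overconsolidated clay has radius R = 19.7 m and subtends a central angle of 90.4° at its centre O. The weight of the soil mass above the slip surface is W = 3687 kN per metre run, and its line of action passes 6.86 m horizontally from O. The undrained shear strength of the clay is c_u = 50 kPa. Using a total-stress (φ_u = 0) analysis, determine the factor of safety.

Taking moments about the centre O, the resisting moment is provided by the undrained shear strength acting along the arc:
Arc length L_a = R·θ = 19.7·(90.4°·π/180) = 19.7·1.5778 = 31.08 m
M_R = c_u·L_a·R = 50·31.08·19.7 = 30616.0 kN·m/m
M_D = W·d = 3687·6.86 = 25292.8 kN·m/m
FS = M_R / M_D = 30616.0 / 25292.8 = 1.210

FS = 1.21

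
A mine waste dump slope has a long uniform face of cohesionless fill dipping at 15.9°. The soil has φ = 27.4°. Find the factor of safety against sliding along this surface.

For a dry cohesionless infinite slope the factor of safety is FS = tanφ / tanβ.
FS = tan27.4° / tan15.9° = 0.5184 / 0.2849 = 1.820

FS = 1.82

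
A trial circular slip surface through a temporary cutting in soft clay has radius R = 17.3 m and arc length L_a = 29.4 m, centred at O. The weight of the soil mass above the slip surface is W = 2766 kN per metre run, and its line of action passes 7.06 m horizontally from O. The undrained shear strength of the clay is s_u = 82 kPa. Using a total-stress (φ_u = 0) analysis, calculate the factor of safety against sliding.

FS = 2.14

Taking moments about the centre O, the resisting moment is provided by the undrained shear strength acting along the arc:
M_R = s_u·L_a·R = 82·29.40·17.3 = 41706.8 kN·m/m
M_D = W·d = 2766·7.06 = 19528.0 kN·m/m
FS = M_R / M_D = 41706.8 / 19528.0 = 2.136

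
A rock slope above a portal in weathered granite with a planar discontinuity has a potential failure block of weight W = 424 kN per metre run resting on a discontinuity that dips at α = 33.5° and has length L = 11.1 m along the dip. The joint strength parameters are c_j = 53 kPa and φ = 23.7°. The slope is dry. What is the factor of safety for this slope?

FS = 3.18

Resolving the block weight along and normal to the plane and applying the Mohr–Coulomb strength on the joint:
N' = W cosα = 424·cos33.5° = 353.6 kN/m
Driving force T = W sinα = 424·sin33.5° = 234.0 kN/m
Resisting force R = c_j·L + N'·tanφ = 53·11.1 + 353.6·tan23.7° = 588.3 + 155.2 = 743.5 kN/m
FS = R / T = 743.5 / 234.0 = 3.177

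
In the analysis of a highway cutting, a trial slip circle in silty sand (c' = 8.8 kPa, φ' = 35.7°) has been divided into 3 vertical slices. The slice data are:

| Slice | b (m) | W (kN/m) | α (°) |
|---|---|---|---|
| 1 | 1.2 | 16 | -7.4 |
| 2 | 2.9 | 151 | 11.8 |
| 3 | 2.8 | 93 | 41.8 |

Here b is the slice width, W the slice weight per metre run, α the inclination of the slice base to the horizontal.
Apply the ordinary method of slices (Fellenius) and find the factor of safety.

FS = 2.61

Ordinary method of slices: FS = Σ[c'·Δl_i + (W_i cosα_i)·tanφ'] / Σ W_i sinα_i, with Δl_i = b_i / cosα_i.
Slice 1: Δl = 1.2/cos(-7.4°) = 1.210 m; N'_1 = 16·cos(-7.4°) = 15.9; c'Δl = 10.65; W sinα = -2.1
Slice 2: Δl = 2.9/cos11.8° = 2.963 m; N'_2 = 151·cos11.8° = 147.8; c'Δl = 26.07; W sinα = 30.9
Slice 3: Δl = 2.8/cos41.8° = 3.756 m; N'_3 = 93·cos41.8° = 69.3; c'Δl = 33.05; W sinα = 62.0
Σc'Δl = 69.8 kN/m; ΣN' = 233.0 kN/m; ΣW sinα = 90.8 kN/m
Resisting = 69.8 + 233.0·tan35.7° = 69.8 + 167.4 = 237.2 kN/m
FS = 237.2 / 90.8 = 2.612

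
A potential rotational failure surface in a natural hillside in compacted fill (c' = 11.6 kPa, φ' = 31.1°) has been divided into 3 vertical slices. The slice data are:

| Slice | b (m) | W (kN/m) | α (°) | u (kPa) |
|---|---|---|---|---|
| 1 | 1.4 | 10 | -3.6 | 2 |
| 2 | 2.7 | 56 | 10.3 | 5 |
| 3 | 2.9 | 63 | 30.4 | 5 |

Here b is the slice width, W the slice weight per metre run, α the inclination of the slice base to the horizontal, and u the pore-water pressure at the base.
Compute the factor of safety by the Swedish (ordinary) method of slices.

Ordinary method of slices: FS = Σ[c'·Δl_i + (W_i cosα_i − u_i·Δl_i)·tanφ'] / Σ W_i sinα_i, with Δl_i = b_i / cosα_i.
Slice 1: Δl = 1.4/cos(-3.6°) = 1.403 m; N'_1 = 10·cos(-3.6°) − 2·1.403 = 7.2; c'Δl = 16.27; W sinα = -0.6
Slice 2: Δl = 2.7/cos10.3° = 2.744 m; N'_2 = 56·cos10.3° − 5·2.744 = 41.4; c'Δl = 31.83; W sinα = 10.0
Slice 3: Δl = 2.9/cos30.4° = 3.362 m; N'_3 = 63·cos30.4° − 5·3.362 = 37.5; c'Δl = 39.00; W sinα = 31.9
Σc'Δl = 87.1 kN/m; ΣN' = 86.1 kN/m; ΣW sinα = 41.3 kN/m
Resisting = 87.1 + 86.1·tan31.1° = 87.1 + 51.9 = 139.0 kN/m
FS = 139.0 / 41.3 = 3.369

FS = 3.37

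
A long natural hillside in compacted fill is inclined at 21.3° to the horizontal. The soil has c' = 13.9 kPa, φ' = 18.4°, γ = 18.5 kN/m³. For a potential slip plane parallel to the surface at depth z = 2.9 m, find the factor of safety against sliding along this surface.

FS = 1.62

For an infinite slope with a slip plane parallel to the surface (no pore pressure): FS = [c' + γz cos²β tanφ'] / [γz sinβ cosβ].
γz = 18.5·2.9 = 53.65 kN/m²
Numerator = 13.9 + 53.65·cos²21.3°·tan18.4° = 13.9 + 53.65·0.8680·0.3327 = 29.392 kPa
Denominator = 53.65·sin21.3°·cos21.3° = 53.65·0.3633·0.9317 = 18.157 kPa
FS = 29.392 / 18.157 = 1.619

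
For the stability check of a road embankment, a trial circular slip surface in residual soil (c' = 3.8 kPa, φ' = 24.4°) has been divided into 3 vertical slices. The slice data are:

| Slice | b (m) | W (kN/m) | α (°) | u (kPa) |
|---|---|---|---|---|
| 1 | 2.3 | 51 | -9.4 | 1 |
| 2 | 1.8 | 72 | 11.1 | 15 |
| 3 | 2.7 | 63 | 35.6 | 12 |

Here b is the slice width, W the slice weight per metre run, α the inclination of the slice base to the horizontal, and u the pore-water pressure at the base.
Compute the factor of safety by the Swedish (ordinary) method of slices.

FS = 1.78

Ordinary method of slices: FS = Σ[c'·Δl_i + (W_i cosα_i − u_i·Δl_i)·tanφ'] / Σ W_i sinα_i, with Δl_i = b_i / cosα_i.
Slice 1: Δl = 2.3/cos(-9.4°) = 2.331 m; N'_1 = 51·cos(-9.4°) − 1·2.331 = 48.0; c'Δl = 8.86; W sinα = -8.3
Slice 2: Δl = 1.8/cos11.1° = 1.834 m; N'_2 = 72·cos11.1° − 15·1.834 = 43.1; c'Δl = 6.97; W sinα = 13.9
Slice 3: Δl = 2.7/cos35.6° = 3.321 m; N'_3 = 63·cos35.6° − 12·3.321 = 11.4; c'Δl = 12.62; W sinα = 36.7
Σc'Δl = 28.4 kN/m; ΣN' = 102.5 kN/m; ΣW sinα = 42.2 kN/m
Resisting = 28.4 + 102.5·tan24.4° = 28.4 + 46.5 = 74.9 kN/m
FS = 74.9 / 42.2 = 1.776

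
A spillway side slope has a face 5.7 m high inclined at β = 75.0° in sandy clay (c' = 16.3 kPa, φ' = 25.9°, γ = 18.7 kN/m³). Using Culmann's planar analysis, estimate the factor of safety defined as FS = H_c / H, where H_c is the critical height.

H_c = (4c'/γ) · sinβ cosφ' / [1 − cos(β − φ')]
    = (4·16.3/18.7) · sin75.0°·cos25.9° / [1 − cos49.1°]
    = 3.487 · 0.8689 / 0.3453 = 8.77 m
FS = H_c / H = 8.77 / 5.7 = 1.539

FS = 1.54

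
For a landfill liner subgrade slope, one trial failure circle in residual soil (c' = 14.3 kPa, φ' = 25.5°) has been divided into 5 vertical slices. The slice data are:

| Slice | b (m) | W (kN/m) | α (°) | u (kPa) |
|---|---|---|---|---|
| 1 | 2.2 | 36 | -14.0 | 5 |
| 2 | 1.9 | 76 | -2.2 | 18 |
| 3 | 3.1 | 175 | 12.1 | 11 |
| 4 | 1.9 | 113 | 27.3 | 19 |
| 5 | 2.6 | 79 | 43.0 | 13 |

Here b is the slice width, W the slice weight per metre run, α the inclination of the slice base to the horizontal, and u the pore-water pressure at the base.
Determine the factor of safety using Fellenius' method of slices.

Ordinary method of slices: FS = Σ[c'·Δl_i + (W_i cosα_i − u_i·Δl_i)·tanφ'] / Σ W_i sinα_i, with Δl_i = b_i / cosα_i.
Slice 1: Δl = 2.2/cos(-14.0°) = 2.267 m; N'_1 = 36·cos(-14.0°) − 5·2.267 = 23.6; c'Δl = 32.42; W sinα = -8.7
Slice 2: Δl = 1.9/cos(-2.2°) = 1.901 m; N'_2 = 76·cos(-2.2°) − 18·1.901 = 41.7; c'Δl = 27.19; W sinα = -2.9
Slice 3: Δl = 3.1/cos12.1° = 3.170 m; N'_3 = 175·cos12.1° − 11·3.170 = 136.2; c'Δl = 45.34; W sinα = 36.7
Slice 4: Δl = 1.9/cos27.3° = 2.138 m; N'_4 = 113·cos27.3° − 19·2.138 = 59.8; c'Δl = 30.58; W sinα = 51.8
Slice 5: Δl = 2.6/cos43.0° = 3.555 m; N'_5 = 79·cos43.0° − 13·3.555 = 11.6; c'Δl = 50.84; W sinα = 53.9
Σc'Δl = 186.4 kN/m; ΣN' = 272.9 kN/m; ΣW sinα = 130.8 kN/m
Resisting = 186.4 + 272.9·tan25.5° = 186.4 + 130.2 = 316.5 kN/m
FS = 316.5 / 130.8 = 2.421

FS = 2.42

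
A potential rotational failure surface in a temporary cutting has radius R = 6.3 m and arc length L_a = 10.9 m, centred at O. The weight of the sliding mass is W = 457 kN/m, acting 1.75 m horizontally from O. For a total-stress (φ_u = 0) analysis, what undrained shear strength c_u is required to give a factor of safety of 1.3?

FS = c_u·L_a·R / (W·d), so c_u = FS·W·d / (L_a·R).
c_u = 1.3·457·1.75 / (10.90·6.3) = 1039.7 / 68.67 = 15.14 kPa

c_u = 15.1 kPa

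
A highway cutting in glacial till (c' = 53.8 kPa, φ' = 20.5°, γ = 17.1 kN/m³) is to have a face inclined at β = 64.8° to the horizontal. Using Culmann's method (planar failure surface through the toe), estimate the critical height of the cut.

H_c = 37.52 m

Culmann's analysis gives the critical failure plane at α_cr = (β + φ')/2 = (64.8 + 20.5)/2 = 42.6°, and the critical height
H_c = (4c'/γ) · sinβ cosφ' / [1 − cos(β − φ')]
    = (4·53.8/17.1) · sin64.8°·cos20.5° / [1 − cos(44.3°)]
    = 12.585 · 0.9048·0.9367 / [1 − 0.7157]
    = 12.585 · 0.8475 / 0.2843
    = 37.52 m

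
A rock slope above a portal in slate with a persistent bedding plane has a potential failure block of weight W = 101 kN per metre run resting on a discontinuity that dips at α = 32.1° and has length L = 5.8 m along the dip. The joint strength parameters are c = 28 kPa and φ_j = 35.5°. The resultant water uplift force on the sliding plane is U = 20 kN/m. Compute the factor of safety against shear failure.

FS = 3.90

Resolving the block weight along and normal to the plane and applying the Mohr–Coulomb strength on the joint:
N' = W cosα − U = 101·cos32.1° − 20 = 65.6 kN/m
Driving force T = W sinα = 101·sin32.1° = 53.7 kN/m
Resisting force R = c·L + N'·tanφ_j = 28·5.8 + 65.6·tan35.5° = 162.4 + 46.8 = 209.2 kN/m
FS = R / T = 209.2 / 53.7 = 3.897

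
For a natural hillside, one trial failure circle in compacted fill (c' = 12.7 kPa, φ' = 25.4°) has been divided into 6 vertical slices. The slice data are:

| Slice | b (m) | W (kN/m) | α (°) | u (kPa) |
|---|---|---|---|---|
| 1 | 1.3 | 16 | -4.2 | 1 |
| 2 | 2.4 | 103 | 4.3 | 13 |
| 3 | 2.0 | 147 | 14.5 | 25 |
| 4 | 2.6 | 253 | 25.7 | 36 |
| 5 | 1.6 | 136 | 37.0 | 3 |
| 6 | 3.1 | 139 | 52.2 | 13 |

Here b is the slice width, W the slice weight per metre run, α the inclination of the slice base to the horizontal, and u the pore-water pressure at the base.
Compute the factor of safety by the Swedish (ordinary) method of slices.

FS = 1.16

Ordinary method of slices: FS = Σ[c'·Δl_i + (W_i cosα_i − u_i·Δl_i)·tanφ'] / Σ W_i sinα_i, with Δl_i = b_i / cosα_i.
Slice 1: Δl = 1.3/cos(-4.2°) = 1.304 m; N'_1 = 16·cos(-4.2°) − 1·1.304 = 14.7; c'Δl = 16.55; W sinα = -1.2
Slice 2: Δl = 2.4/cos4.3° = 2.407 m; N'_2 = 103·cos4.3° − 13·2.407 = 71.4; c'Δl = 30.57; W sinα = 7.7
Slice 3: Δl = 2.0/cos14.5° = 2.066 m; N'_3 = 147·cos14.5° − 25·2.066 = 90.7; c'Δl = 26.24; W sinα = 36.8
Slice 4: Δl = 2.6/cos25.7° = 2.885 m; N'_4 = 253·cos25.7° − 36·2.885 = 124.1; c'Δl = 36.65; W sinα = 109.7
Slice 5: Δl = 1.6/cos37.0° = 2.003 m; N'_5 = 136·cos37.0° − 3·2.003 = 102.6; c'Δl = 25.44; W sinα = 81.8
Slice 6: Δl = 3.1/cos52.2° = 5.058 m; N'_6 = 139·cos52.2° − 13·5.058 = 19.4; c'Δl = 64.23; W sinα = 109.8
Σc'Δl = 199.7 kN/m; ΣN' = 422.9 kN/m; ΣW sinα = 344.8 kN/m
Resisting = 199.7 + 422.9·tan25.4° = 199.7 + 200.8 = 400.5 kN/m
FS = 400.5 / 344.8 = 1.162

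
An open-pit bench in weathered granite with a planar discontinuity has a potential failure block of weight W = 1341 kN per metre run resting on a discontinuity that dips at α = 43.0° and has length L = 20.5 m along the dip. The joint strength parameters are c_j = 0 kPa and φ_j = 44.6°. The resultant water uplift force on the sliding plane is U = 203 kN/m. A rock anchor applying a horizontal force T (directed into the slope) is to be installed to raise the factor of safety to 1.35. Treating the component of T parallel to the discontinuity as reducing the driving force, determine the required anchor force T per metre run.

Resolving forces along and normal to the sliding plane, with the horizontal anchor force T adding T·sinα to the effective normal force and T·cosα acting up the plane against the driving force:
FS = [c_jL + (W cosα − U + T sinα) tanφ_j] / [W sinα − T cosα]
Without the anchor: N' = 777.7 kN/m, driving T_d = 914.6 kN/m, resisting R = 0·20.5 + 777.7·tan44.6° = 767.0 kN/m, FS = 0.84.
Setting FS = 1.35 and solving for T:
1.35·(914.6 − T cos43.0°) = 767.0 + T sin43.0°·tan44.6°
T·(sin43.0°·tan44.6° + 1.35·cos43.0°) = 1.35·914.6 − 767.0
T·(0.6820·0.9861 + 1.35·0.7314) = 1234.7 − 767.0 = 467.7
T·1.6599 = 467.7
T = 281.8 kN/m

T = 282 kN/m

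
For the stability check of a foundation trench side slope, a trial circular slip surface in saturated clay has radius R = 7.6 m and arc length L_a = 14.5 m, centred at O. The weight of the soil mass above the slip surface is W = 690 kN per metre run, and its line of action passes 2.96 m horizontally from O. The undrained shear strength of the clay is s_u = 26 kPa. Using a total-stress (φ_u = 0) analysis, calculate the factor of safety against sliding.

FS = 1.40

Taking moments about the centre O, the resisting moment is provided by the undrained shear strength acting along the arc:
M_R = s_u·L_a·R = 26·14.50·7.6 = 2865.2 kN·m/m
M_D = W·d = 690·2.96 = 2042.4 kN·m/m
FS = M_R / M_D = 2865.2 / 2042.4 = 1.403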